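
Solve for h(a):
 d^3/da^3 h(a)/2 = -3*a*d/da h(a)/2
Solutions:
 h(a) = C1 + Integral(C2*airyai(-3^(1/3)*a) + C3*airybi(-3^(1/3)*a), a)


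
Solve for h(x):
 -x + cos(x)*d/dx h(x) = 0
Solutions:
 h(x) = C1 + Integral(x/cos(x), x)


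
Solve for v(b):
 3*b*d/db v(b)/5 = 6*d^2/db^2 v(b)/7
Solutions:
 v(b) = C1 + C2*erfi(sqrt(35)*b/10)


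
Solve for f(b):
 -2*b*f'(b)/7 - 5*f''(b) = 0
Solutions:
 f(b) = C1 + C2*erf(sqrt(35)*b/35)


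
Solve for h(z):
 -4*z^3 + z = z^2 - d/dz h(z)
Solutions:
 h(z) = C1 + z^4 + z^3/3 - z^2/2


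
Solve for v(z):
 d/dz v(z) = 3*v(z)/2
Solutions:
 v(z) = C1*exp(3*z/2)


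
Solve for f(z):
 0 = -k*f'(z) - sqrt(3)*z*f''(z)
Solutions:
 f(z) = C1 + z^(-sqrt(3)*re(k)/3 + 1)*(C2*sin(sqrt(3)*log(z)*Abs(im(k))/3) + C3*cos(sqrt(3)*log(z)*im(k)/3))


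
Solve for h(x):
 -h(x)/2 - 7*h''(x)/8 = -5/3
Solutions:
 h(x) = C1*sin(2*sqrt(7)*x/7) + C2*cos(2*sqrt(7)*x/7) + 10/3


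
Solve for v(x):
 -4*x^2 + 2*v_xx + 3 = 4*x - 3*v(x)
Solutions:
 v(x) = C1*sin(sqrt(6)*x/2) + C2*cos(sqrt(6)*x/2) + 4*x^2/3 + 4*x/3 - 25/9


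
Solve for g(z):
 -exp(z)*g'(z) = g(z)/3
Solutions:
 g(z) = C1*exp(exp(-z)/3)


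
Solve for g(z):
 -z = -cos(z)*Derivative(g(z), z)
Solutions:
 g(z) = C1 + Integral(z/cos(z), z)


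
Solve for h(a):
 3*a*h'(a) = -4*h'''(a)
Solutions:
 h(a) = C1 + Integral(C2*airyai(-6^(1/3)*a/2) + C3*airybi(-6^(1/3)*a/2), a)


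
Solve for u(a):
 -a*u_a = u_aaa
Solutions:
 u(a) = C1 + Integral(C2*airyai(-a) + C3*airybi(-a), a)


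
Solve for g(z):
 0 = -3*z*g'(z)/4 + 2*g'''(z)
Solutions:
 g(z) = C1 + Integral(C2*airyai(3^(1/3)*z/2) + C3*airybi(3^(1/3)*z/2), z)


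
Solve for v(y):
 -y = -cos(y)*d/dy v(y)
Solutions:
 v(y) = C1 + Integral(y/cos(y), y)


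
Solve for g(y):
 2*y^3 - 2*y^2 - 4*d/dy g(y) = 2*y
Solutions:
 g(y) = C1 + y^4/8 - y^3/6 - y^2/4


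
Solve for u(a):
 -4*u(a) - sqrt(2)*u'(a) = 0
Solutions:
 u(a) = C1*exp(-2*sqrt(2)*a)


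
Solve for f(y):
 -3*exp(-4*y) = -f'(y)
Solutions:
 f(y) = C1 - 3*exp(-4*y)/4


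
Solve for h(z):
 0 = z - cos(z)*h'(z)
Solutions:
 h(z) = C1 + Integral(z/cos(z), z)


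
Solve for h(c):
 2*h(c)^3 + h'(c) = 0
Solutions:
 h(c) = -sqrt(2)*sqrt(-1/(C1 - 2*c))/2
 h(c) = sqrt(2)*sqrt(-1/(C1 - 2*c))/2


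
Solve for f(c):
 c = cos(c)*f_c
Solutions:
 f(c) = C1 + Integral(c/cos(c), c)


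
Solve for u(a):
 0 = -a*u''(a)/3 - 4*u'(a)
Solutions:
 u(a) = C1 + C2/a^11


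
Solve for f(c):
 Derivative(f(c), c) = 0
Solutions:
 f(c) = C1


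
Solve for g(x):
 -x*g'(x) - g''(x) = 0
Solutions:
 g(x) = C1 + C2*erf(sqrt(2)*x/2)


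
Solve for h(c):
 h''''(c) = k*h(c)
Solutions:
 h(c) = C1*exp(-c*k^(1/4)) + C2*exp(c*k^(1/4)) + C3*exp(-I*c*k^(1/4)) + C4*exp(I*c*k^(1/4))


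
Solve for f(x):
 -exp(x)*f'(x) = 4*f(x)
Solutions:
 f(x) = C1*exp(4*exp(-x))


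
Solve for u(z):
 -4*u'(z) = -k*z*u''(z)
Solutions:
 u(z) = C1 + z^(((re(k) + 4)*re(k) + im(k)^2)/(re(k)^2 + im(k)^2))*(C2*sin(4*log(z)*Abs(im(k))/(re(k)^2 + im(k)^2)) + C3*cos(4*log(z)*im(k)/(re(k)^2 + im(k)^2)))


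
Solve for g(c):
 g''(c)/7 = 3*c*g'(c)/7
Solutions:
 g(c) = C1 + C2*erfi(sqrt(6)*c/2)


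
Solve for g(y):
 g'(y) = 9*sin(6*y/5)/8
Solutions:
 g(y) = C1 - 15*cos(6*y/5)/16


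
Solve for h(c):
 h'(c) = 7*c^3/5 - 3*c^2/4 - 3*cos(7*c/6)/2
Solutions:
 h(c) = C1 + 7*c^4/20 - c^3/4 - 9*sin(7*c/6)/7


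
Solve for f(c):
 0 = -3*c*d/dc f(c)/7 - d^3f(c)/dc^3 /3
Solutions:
 f(c) = C1 + Integral(C2*airyai(-21^(2/3)*c/7) + C3*airybi(-21^(2/3)*c/7), c)


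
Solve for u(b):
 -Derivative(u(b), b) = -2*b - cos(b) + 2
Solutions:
 u(b) = C1 + b^2 - 2*b + sin(b)


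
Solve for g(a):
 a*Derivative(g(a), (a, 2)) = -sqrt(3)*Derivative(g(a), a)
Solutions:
 g(a) = C1 + C2*a^(1 - sqrt(3))


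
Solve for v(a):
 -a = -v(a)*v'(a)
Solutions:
 v(a) = -sqrt(C1 + a^2)
 v(a) = sqrt(C1 + a^2)


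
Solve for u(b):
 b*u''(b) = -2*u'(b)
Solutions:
 u(b) = C1 + C2/b


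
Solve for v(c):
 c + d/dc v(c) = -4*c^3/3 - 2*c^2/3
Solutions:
 v(c) = C1 - c^4/3 - 2*c^3/9 - c^2/2


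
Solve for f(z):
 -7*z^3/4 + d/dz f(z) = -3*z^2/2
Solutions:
 f(z) = C1 + 7*z^4/16 - z^3/2


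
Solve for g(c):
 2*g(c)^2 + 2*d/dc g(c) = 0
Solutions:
 g(c) = 1/(C1 + c)


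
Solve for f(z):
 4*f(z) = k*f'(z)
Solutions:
 f(z) = C1*exp(4*z/k)


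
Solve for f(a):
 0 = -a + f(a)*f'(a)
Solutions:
 f(a) = -sqrt(C1 + a^2)
 f(a) = sqrt(C1 + a^2)


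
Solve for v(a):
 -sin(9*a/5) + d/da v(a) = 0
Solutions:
 v(a) = C1 - 5*cos(9*a/5)/9


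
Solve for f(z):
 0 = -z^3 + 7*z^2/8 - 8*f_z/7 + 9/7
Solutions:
 f(z) = C1 - 7*z^4/32 + 49*z^3/192 + 9*z/8


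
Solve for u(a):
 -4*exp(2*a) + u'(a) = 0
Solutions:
 u(a) = C1 + 2*exp(2*a)


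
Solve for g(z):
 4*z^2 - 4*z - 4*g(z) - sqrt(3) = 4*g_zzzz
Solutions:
 g(z) = z^2 - z + (C1*sin(sqrt(2)*z/2) + C2*cos(sqrt(2)*z/2))*exp(-sqrt(2)*z/2) + (C3*sin(sqrt(2)*z/2) + C4*cos(sqrt(2)*z/2))*exp(sqrt(2)*z/2) - sqrt(3)/4


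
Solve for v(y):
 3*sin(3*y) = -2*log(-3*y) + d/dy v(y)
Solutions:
 v(y) = C1 + 2*y*log(-y) - 2*y + 2*y*log(3) - cos(3*y)


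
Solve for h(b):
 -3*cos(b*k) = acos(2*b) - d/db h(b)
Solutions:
 h(b) = C1 + b*acos(2*b) - sqrt(1 - 4*b^2)/2 + 3*Piecewise((sin(b*k)/k, Ne(k, 0)), (b, True))


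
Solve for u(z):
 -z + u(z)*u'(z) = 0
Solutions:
 u(z) = -sqrt(C1 + z^2)
 u(z) = sqrt(C1 + z^2)


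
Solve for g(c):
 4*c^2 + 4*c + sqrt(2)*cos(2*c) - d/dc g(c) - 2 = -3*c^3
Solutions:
 g(c) = C1 + 3*c^4/4 + 4*c^3/3 + 2*c^2 - 2*c + sqrt(2)*sin(2*c)/2


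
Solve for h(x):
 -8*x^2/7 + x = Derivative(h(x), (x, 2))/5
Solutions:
 h(x) = C1 + C2*x - 10*x^4/21 + 5*x^3/6


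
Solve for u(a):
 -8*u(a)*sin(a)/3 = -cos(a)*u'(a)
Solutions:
 u(a) = C1/cos(a)^(8/3)


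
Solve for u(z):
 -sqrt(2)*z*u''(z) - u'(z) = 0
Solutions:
 u(z) = C1 + C2*z^(1 - sqrt(2)/2)


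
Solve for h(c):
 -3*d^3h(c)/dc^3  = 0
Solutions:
 h(c) = C1 + C2*c + C3*c^2


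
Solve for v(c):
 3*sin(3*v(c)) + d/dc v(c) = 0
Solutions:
 v(c) = -acos((-C1 - exp(18*c))/(C1 - exp(18*c)))/3 + 2*pi/3
 v(c) = acos((-C1 - exp(18*c))/(C1 - exp(18*c)))/3


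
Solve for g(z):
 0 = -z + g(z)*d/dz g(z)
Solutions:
 g(z) = -sqrt(C1 + z^2)
 g(z) = sqrt(C1 + z^2)


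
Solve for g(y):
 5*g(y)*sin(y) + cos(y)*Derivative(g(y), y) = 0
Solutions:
 g(y) = C1*cos(y)^5


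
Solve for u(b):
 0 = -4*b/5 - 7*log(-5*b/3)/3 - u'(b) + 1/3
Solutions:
 u(b) = C1 - 2*b^2/5 - 7*b*log(-b)/3 + b*(-7*log(5) + 7*log(3) + 8)/3


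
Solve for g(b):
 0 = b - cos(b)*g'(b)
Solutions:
 g(b) = C1 + Integral(b/cos(b), b)


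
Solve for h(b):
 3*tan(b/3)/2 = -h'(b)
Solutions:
 h(b) = C1 + 9*log(cos(b/3))/2


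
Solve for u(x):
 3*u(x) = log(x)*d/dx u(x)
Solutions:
 u(x) = C1*exp(3*li(x))


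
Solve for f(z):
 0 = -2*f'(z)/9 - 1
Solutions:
 f(z) = C1 - 9*z/2


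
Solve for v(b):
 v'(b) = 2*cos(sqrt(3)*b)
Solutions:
 v(b) = C1 + 2*sqrt(3)*sin(sqrt(3)*b)/3


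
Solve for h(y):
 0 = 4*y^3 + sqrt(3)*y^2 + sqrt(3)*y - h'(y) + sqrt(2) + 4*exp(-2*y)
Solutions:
 h(y) = C1 + y^4 + sqrt(3)*y^3/3 + sqrt(3)*y^2/2 + sqrt(2)*y - 2*exp(-2*y)


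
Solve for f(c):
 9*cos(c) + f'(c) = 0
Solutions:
 f(c) = C1 - 9*sin(c)


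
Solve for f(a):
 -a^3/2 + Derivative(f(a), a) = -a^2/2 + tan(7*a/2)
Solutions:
 f(a) = C1 + a^4/8 - a^3/6 - 2*log(cos(7*a/2))/7


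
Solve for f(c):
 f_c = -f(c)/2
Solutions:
 f(c) = C1*exp(-c/2)


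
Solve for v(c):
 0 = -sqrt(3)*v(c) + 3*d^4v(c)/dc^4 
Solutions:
 v(c) = C1*exp(-3^(7/8)*c/3) + C2*exp(3^(7/8)*c/3) + C3*sin(3^(7/8)*c/3) + C4*cos(3^(7/8)*c/3)


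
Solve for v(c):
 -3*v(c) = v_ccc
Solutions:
 v(c) = C3*exp(-3^(1/3)*c) + (C1*sin(3^(5/6)*c/2) + C2*cos(3^(5/6)*c/2))*exp(3^(1/3)*c/2)


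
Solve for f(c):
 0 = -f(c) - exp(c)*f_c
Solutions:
 f(c) = C1*exp(exp(-c))


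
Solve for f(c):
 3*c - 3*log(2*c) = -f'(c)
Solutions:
 f(c) = C1 - 3*c^2/2 + 3*c*log(c) - 3*c + c*log(8)


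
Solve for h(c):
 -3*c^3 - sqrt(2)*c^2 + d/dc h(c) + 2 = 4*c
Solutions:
 h(c) = C1 + 3*c^4/4 + sqrt(2)*c^3/3 + 2*c^2 - 2*c


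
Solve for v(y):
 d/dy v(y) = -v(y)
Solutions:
 v(y) = C1*exp(-y)


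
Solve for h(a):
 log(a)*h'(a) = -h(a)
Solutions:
 h(a) = C1*exp(-li(a))


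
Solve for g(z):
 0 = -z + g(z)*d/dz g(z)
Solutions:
 g(z) = -sqrt(C1 + z^2)
 g(z) = sqrt(C1 + z^2)


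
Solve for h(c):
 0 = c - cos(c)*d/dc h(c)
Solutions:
 h(c) = C1 + Integral(c/cos(c), c)


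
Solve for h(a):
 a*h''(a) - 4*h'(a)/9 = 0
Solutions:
 h(a) = C1 + C2*a^(13/9)


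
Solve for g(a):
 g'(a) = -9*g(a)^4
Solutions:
 g(a) = (-3^(2/3) - 3*3^(1/6)*I)*(1/(C1 + 9*a))^(1/3)/6
 g(a) = (-3^(2/3) + 3*3^(1/6)*I)*(1/(C1 + 9*a))^(1/3)/6
 g(a) = (1/(C1 + 27*a))^(1/3)


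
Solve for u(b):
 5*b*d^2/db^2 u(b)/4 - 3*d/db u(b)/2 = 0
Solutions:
 u(b) = C1 + C2*b^(11/5)


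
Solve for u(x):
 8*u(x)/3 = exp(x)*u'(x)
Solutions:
 u(x) = C1*exp(-8*exp(-x)/3)


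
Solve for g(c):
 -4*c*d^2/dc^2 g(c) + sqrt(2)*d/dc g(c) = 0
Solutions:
 g(c) = C1 + C2*c^(sqrt(2)/4 + 1)


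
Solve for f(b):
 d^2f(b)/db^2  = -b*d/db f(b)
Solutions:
 f(b) = C1 + C2*erf(sqrt(2)*b/2)


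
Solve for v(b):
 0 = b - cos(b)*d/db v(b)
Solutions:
 v(b) = C1 + Integral(b/cos(b), b)


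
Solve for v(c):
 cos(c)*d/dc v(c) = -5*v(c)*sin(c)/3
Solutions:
 v(c) = C1*cos(c)^(5/3)


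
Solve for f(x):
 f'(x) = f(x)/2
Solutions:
 f(x) = C1*exp(x/2)


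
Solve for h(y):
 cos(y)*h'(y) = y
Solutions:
 h(y) = C1 + Integral(y/cos(y), y)


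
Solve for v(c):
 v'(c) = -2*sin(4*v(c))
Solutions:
 v(c) = -acos((-C1 - exp(16*c))/(C1 - exp(16*c)))/4 + pi/2
 v(c) = acos((-C1 - exp(16*c))/(C1 - exp(16*c)))/4


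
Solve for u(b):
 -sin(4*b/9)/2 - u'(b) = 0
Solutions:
 u(b) = C1 + 9*cos(4*b/9)/8


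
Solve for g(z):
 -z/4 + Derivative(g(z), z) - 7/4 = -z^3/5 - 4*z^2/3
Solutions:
 g(z) = C1 - z^4/20 - 4*z^3/9 + z^2/8 + 7*z/4


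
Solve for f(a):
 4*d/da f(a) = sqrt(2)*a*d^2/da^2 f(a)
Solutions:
 f(a) = C1 + C2*a^(1 + 2*sqrt(2))


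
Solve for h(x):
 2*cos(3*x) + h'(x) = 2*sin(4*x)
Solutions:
 h(x) = C1 - 2*sin(3*x)/3 - cos(4*x)/2


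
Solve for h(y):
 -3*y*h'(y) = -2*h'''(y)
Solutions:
 h(y) = C1 + Integral(C2*airyai(2^(2/3)*3^(1/3)*y/2) + C3*airybi(2^(2/3)*3^(1/3)*y/2), y)


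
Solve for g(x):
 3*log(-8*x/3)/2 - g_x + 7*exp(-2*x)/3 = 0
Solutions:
 g(x) = C1 + 3*x*log(-x)/2 + 3*x*(-log(3) - 1 + 3*log(2))/2 - 7*exp(-2*x)/6


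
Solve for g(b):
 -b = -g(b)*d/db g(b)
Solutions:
 g(b) = -sqrt(C1 + b^2)
 g(b) = sqrt(C1 + b^2)


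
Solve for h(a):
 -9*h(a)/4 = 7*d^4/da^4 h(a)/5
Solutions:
 h(a) = (C1*sin(sqrt(3)*5^(1/4)*7^(3/4)*a/14) + C2*cos(sqrt(3)*5^(1/4)*7^(3/4)*a/14))*exp(-sqrt(3)*5^(1/4)*7^(3/4)*a/14) + (C3*sin(sqrt(3)*5^(1/4)*7^(3/4)*a/14) + C4*cos(sqrt(3)*5^(1/4)*7^(3/4)*a/14))*exp(sqrt(3)*5^(1/4)*7^(3/4)*a/14)


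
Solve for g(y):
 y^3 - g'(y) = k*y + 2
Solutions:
 g(y) = C1 - k*y^2/2 + y^4/4 - 2*y


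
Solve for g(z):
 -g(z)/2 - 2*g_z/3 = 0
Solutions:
 g(z) = C1*exp(-3*z/4)


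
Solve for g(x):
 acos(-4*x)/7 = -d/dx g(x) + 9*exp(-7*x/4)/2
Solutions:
 g(x) = C1 - x*acos(-4*x)/7 - sqrt(1 - 16*x^2)/28 - 18*exp(-7*x/4)/7


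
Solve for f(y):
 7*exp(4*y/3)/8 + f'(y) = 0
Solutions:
 f(y) = C1 - 21*exp(4*y/3)/32


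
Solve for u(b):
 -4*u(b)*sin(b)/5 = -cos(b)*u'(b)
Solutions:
 u(b) = C1/cos(b)^(4/5)


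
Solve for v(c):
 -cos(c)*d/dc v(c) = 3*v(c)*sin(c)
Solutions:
 v(c) = C1*cos(c)^3


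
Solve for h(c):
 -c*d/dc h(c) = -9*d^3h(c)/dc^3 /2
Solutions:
 h(c) = C1 + Integral(C2*airyai(6^(1/3)*c/3) + C3*airybi(6^(1/3)*c/3), c)


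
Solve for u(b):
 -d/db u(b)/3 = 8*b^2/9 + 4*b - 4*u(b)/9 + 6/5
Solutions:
 u(b) = C1*exp(4*b/3) + 2*b^2 + 12*b + 117/10


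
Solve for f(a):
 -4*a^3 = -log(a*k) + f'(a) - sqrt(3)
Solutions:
 f(a) = C1 - a^4 + a*log(a*k) + a*(-1 + sqrt(3))


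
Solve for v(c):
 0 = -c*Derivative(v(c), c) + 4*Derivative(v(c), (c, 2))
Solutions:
 v(c) = C1 + C2*erfi(sqrt(2)*c/4)


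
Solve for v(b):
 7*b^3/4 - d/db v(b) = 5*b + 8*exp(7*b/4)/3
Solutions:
 v(b) = C1 + 7*b^4/16 - 5*b^2/2 - 32*exp(7*b/4)/21


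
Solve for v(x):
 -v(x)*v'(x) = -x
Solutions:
 v(x) = -sqrt(C1 + x^2)
 v(x) = sqrt(C1 + x^2)


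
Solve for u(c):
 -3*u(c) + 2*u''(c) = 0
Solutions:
 u(c) = C1*exp(-sqrt(6)*c/2) + C2*exp(sqrt(6)*c/2)


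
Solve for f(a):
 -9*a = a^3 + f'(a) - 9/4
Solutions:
 f(a) = C1 - a^4/4 - 9*a^2/2 + 9*a/4


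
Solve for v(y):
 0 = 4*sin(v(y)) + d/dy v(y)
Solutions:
 v(y) = -acos((-C1 - exp(8*y))/(C1 - exp(8*y))) + 2*pi
 v(y) = acos((-C1 - exp(8*y))/(C1 - exp(8*y)))


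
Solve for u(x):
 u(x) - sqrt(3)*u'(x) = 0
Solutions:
 u(x) = C1*exp(sqrt(3)*x/3)


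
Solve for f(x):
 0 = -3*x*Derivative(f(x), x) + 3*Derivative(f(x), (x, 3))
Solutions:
 f(x) = C1 + Integral(C2*airyai(x) + C3*airybi(x), x)


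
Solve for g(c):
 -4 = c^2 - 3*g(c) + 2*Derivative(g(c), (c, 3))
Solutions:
 g(c) = C3*exp(2^(2/3)*3^(1/3)*c/2) + c^2/3 + (C1*sin(2^(2/3)*3^(5/6)*c/4) + C2*cos(2^(2/3)*3^(5/6)*c/4))*exp(-2^(2/3)*3^(1/3)*c/4) + 4/3


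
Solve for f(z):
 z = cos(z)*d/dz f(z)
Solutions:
 f(z) = C1 + Integral(z/cos(z), z)


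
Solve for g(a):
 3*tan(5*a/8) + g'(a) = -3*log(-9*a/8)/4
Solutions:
 g(a) = C1 - 3*a*log(-a)/4 - 3*a*log(3)/2 + 3*a/4 + 9*a*log(2)/4 + 24*log(cos(5*a/8))/5


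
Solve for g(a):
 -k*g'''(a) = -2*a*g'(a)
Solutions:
 g(a) = C1 + Integral(C2*airyai(2^(1/3)*a*(1/k)^(1/3)) + C3*airybi(2^(1/3)*a*(1/k)^(1/3)), a)


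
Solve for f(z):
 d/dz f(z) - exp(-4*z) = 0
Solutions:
 f(z) = C1 - exp(-4*z)/4


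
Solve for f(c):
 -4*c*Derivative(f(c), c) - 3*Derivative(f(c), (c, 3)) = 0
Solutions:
 f(c) = C1 + Integral(C2*airyai(-6^(2/3)*c/3) + C3*airybi(-6^(2/3)*c/3), c)


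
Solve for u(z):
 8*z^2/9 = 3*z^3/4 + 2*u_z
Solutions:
 u(z) = C1 - 3*z^4/32 + 4*z^3/27


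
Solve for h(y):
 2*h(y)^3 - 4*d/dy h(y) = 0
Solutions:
 h(y) = -sqrt(-1/(C1 + y))
 h(y) = sqrt(-1/(C1 + y))


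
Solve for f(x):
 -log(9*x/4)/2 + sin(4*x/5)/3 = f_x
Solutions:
 f(x) = C1 - x*log(x)/2 - x*log(3) + x/2 + x*log(2) - 5*cos(4*x/5)/12


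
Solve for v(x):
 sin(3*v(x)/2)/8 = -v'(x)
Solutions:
 x/8 + log(cos(3*v(x)/2) - 1)/3 - log(cos(3*v(x)/2) + 1)/3 = C1


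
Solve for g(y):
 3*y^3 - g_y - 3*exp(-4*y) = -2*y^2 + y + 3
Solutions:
 g(y) = C1 + 3*y^4/4 + 2*y^3/3 - y^2/2 - 3*y + 3*exp(-4*y)/4


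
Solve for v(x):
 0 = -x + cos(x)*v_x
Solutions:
 v(x) = C1 + Integral(x/cos(x), x)


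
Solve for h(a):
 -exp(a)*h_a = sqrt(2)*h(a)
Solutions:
 h(a) = C1*exp(sqrt(2)*exp(-a))


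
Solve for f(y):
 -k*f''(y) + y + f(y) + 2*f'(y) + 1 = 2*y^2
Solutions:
 f(y) = C1*exp(y*(1 - sqrt(k + 1))/k) + C2*exp(y*(sqrt(k + 1) + 1)/k) + 4*k + 2*y^2 - 9*y + 17


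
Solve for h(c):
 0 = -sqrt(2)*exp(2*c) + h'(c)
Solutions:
 h(c) = C1 + sqrt(2)*exp(2*c)/2


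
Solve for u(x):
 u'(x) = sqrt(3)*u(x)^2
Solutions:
 u(x) = -1/(C1 + sqrt(3)*x)


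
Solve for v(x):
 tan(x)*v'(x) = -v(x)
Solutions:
 v(x) = C1/sin(x)


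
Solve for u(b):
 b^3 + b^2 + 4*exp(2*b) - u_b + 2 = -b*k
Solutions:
 u(b) = C1 + b^4/4 + b^3/3 + b^2*k/2 + 2*b + 2*exp(2*b)


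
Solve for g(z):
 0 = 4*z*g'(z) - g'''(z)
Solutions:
 g(z) = C1 + Integral(C2*airyai(2^(2/3)*z) + C3*airybi(2^(2/3)*z), z)


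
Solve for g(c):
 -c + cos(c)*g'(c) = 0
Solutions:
 g(c) = C1 + Integral(c/cos(c), c)


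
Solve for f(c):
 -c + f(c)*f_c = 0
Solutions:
 f(c) = -sqrt(C1 + c^2)
 f(c) = sqrt(C1 + c^2)


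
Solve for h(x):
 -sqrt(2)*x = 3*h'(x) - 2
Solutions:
 h(x) = C1 - sqrt(2)*x^2/6 + 2*x/3


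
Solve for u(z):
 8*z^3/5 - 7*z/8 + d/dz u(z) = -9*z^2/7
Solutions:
 u(z) = C1 - 2*z^4/5 - 3*z^3/7 + 7*z^2/16


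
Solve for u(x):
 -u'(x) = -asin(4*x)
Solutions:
 u(x) = C1 + x*asin(4*x) + sqrt(1 - 16*x^2)/4


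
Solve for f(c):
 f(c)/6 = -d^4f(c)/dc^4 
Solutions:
 f(c) = (C1*sin(2^(1/4)*3^(3/4)*c/6) + C2*cos(2^(1/4)*3^(3/4)*c/6))*exp(-2^(1/4)*3^(3/4)*c/6) + (C3*sin(2^(1/4)*3^(3/4)*c/6) + C4*cos(2^(1/4)*3^(3/4)*c/6))*exp(2^(1/4)*3^(3/4)*c/6)


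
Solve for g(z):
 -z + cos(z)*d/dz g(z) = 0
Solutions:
 g(z) = C1 + Integral(z/cos(z), z)


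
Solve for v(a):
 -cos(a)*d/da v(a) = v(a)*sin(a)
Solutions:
 v(a) = C1*cos(a)


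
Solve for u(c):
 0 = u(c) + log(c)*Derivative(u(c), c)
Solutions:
 u(c) = C1*exp(-li(c))


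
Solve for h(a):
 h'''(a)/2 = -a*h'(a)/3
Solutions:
 h(a) = C1 + Integral(C2*airyai(-2^(1/3)*3^(2/3)*a/3) + C3*airybi(-2^(1/3)*3^(2/3)*a/3), a)


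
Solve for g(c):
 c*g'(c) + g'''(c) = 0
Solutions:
 g(c) = C1 + Integral(C2*airyai(-c) + C3*airybi(-c), c)


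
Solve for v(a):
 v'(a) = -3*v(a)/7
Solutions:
 v(a) = C1*exp(-3*a/7)


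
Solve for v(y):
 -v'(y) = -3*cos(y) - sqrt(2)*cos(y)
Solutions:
 v(y) = C1 + sqrt(2)*sin(y) + 3*sin(y)


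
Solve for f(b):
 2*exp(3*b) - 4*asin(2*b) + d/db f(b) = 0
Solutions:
 f(b) = C1 + 4*b*asin(2*b) + 2*sqrt(1 - 4*b^2) - 2*exp(3*b)/3


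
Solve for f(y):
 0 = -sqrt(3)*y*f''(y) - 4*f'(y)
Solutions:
 f(y) = C1 + C2*y^(1 - 4*sqrt(3)/3)


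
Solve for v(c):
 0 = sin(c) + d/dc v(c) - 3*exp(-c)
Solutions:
 v(c) = C1 + cos(c) - 3*exp(-c)


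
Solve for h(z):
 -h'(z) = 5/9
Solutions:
 h(z) = C1 - 5*z/9


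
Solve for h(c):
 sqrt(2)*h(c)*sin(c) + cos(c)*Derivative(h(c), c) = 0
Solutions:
 h(c) = C1*cos(c)^(sqrt(2))


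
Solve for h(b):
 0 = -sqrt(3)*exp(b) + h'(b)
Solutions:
 h(b) = C1 + sqrt(3)*exp(b)


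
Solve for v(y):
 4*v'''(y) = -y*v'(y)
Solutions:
 v(y) = C1 + Integral(C2*airyai(-2^(1/3)*y/2) + C3*airybi(-2^(1/3)*y/2), y)


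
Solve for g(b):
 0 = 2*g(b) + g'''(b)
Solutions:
 g(b) = C3*exp(-2^(1/3)*b) + (C1*sin(2^(1/3)*sqrt(3)*b/2) + C2*cos(2^(1/3)*sqrt(3)*b/2))*exp(2^(1/3)*b/2)


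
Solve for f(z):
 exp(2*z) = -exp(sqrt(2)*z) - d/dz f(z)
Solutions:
 f(z) = C1 - exp(2*z)/2 - sqrt(2)*exp(sqrt(2)*z)/2


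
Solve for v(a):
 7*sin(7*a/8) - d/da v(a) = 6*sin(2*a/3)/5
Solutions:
 v(a) = C1 + 9*cos(2*a/3)/5 - 8*cos(7*a/8)


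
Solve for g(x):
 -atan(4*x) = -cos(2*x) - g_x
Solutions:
 g(x) = C1 + x*atan(4*x) - log(16*x^2 + 1)/8 - sin(2*x)/2


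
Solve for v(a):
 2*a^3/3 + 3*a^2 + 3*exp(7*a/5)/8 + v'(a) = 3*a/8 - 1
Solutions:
 v(a) = C1 - a^4/6 - a^3 + 3*a^2/16 - a - 15*exp(7*a/5)/56


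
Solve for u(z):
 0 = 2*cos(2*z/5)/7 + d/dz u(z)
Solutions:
 u(z) = C1 - 5*sin(2*z/5)/7


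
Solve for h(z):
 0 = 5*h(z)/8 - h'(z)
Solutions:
 h(z) = C1*exp(5*z/8)


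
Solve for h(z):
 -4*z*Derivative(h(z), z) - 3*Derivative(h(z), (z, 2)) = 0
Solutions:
 h(z) = C1 + C2*erf(sqrt(6)*z/3)


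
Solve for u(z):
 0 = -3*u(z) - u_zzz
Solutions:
 u(z) = C3*exp(-3^(1/3)*z) + (C1*sin(3^(5/6)*z/2) + C2*cos(3^(5/6)*z/2))*exp(3^(1/3)*z/2)


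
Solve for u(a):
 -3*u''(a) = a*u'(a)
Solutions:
 u(a) = C1 + C2*erf(sqrt(6)*a/6)


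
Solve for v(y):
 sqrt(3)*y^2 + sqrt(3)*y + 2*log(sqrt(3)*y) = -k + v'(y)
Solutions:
 v(y) = C1 + k*y + sqrt(3)*y^3/3 + sqrt(3)*y^2/2 + 2*y*log(y) - 2*y + y*log(3)


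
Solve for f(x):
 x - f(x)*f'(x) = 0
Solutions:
 f(x) = -sqrt(C1 + x^2)
 f(x) = sqrt(C1 + x^2)


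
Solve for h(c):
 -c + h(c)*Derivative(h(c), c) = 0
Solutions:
 h(c) = -sqrt(C1 + c^2)
 h(c) = sqrt(C1 + c^2)


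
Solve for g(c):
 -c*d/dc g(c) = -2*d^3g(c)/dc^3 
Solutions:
 g(c) = C1 + Integral(C2*airyai(2^(2/3)*c/2) + C3*airybi(2^(2/3)*c/2), c)


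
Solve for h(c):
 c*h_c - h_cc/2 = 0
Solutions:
 h(c) = C1 + C2*erfi(c)


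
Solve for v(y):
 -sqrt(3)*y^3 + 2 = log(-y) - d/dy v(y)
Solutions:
 v(y) = C1 + sqrt(3)*y^4/4 + y*log(-y) - 3*y


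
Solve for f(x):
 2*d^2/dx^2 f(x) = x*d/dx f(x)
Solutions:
 f(x) = C1 + C2*erfi(x/2)


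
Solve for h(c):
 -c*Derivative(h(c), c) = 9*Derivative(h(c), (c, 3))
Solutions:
 h(c) = C1 + Integral(C2*airyai(-3^(1/3)*c/3) + C3*airybi(-3^(1/3)*c/3), c)


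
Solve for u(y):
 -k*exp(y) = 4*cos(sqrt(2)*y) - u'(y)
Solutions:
 u(y) = C1 + k*exp(y) + 2*sqrt(2)*sin(sqrt(2)*y)


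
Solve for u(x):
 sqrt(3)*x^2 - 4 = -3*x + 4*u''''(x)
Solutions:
 u(x) = C1 + C2*x + C3*x^2 + C4*x^3 + sqrt(3)*x^6/1440 + x^5/160 - x^4/24


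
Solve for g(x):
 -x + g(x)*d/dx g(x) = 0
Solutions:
 g(x) = -sqrt(C1 + x^2)
 g(x) = sqrt(C1 + x^2)


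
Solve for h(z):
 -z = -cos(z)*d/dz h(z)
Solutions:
 h(z) = C1 + Integral(z/cos(z), z)


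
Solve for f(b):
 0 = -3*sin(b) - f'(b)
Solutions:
 f(b) = C1 + 3*cos(b)


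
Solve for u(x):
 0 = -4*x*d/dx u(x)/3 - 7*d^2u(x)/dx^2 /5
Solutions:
 u(x) = C1 + C2*erf(sqrt(210)*x/21)


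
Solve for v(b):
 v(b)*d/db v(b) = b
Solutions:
 v(b) = -sqrt(C1 + b^2)
 v(b) = sqrt(C1 + b^2)


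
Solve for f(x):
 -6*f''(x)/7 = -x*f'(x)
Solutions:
 f(x) = C1 + C2*erfi(sqrt(21)*x/6)


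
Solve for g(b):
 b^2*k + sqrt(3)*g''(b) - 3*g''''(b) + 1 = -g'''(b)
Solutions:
 g(b) = C1 + C2*b + C3*exp(b*(1 - sqrt(1 + 12*sqrt(3)))/6) + C4*exp(b*(1 + sqrt(1 + 12*sqrt(3)))/6) - sqrt(3)*b^4*k/36 + b^3*k/9 + b^2*(-k - sqrt(3)*k/9 - sqrt(3)/6)


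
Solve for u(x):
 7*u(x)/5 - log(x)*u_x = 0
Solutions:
 u(x) = C1*exp(7*li(x)/5)


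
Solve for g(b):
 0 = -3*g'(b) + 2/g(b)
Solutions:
 g(b) = -sqrt(C1 + 12*b)/3
 g(b) = sqrt(C1 + 12*b)/3


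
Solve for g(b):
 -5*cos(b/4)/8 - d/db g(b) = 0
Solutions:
 g(b) = C1 - 5*sin(b/4)/2


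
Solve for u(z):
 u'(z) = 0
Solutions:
 u(z) = C1


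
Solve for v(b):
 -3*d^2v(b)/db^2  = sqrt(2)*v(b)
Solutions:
 v(b) = C1*sin(2^(1/4)*sqrt(3)*b/3) + C2*cos(2^(1/4)*sqrt(3)*b/3)


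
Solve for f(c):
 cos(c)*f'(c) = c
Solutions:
 f(c) = C1 + Integral(c/cos(c), c)


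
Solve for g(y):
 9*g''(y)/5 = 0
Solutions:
 g(y) = C1 + C2*y


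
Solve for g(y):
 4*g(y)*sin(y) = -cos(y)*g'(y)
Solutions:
 g(y) = C1*cos(y)^4


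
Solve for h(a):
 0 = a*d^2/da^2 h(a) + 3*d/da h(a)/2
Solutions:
 h(a) = C1 + C2/sqrt(a)


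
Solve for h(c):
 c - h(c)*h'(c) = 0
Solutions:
 h(c) = -sqrt(C1 + c^2)
 h(c) = sqrt(C1 + c^2)


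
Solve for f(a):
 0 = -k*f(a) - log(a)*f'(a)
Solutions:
 f(a) = C1*exp(-k*li(a))


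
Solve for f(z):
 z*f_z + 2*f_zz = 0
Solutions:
 f(z) = C1 + C2*erf(z/2)


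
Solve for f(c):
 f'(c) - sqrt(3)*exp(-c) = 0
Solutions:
 f(c) = C1 - sqrt(3)*exp(-c)


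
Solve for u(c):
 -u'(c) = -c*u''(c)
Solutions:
 u(c) = C1 + C2*c^2


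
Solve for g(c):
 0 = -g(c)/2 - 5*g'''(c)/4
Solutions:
 g(c) = C3*exp(-2^(1/3)*5^(2/3)*c/5) + (C1*sin(2^(1/3)*sqrt(3)*5^(2/3)*c/10) + C2*cos(2^(1/3)*sqrt(3)*5^(2/3)*c/10))*exp(2^(1/3)*5^(2/3)*c/10)


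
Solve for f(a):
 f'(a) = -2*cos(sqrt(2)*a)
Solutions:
 f(a) = C1 - sqrt(2)*sin(sqrt(2)*a)


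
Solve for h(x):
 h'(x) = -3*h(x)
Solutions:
 h(x) = C1*exp(-3*x)


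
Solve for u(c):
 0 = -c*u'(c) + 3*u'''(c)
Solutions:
 u(c) = C1 + Integral(C2*airyai(3^(2/3)*c/3) + C3*airybi(3^(2/3)*c/3), c)


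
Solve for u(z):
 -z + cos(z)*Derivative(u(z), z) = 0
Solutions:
 u(z) = C1 + Integral(z/cos(z), z)


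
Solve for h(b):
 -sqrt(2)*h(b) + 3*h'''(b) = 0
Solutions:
 h(b) = C3*exp(2^(1/6)*3^(2/3)*b/3) + (C1*sin(6^(1/6)*b/2) + C2*cos(6^(1/6)*b/2))*exp(-2^(1/6)*3^(2/3)*b/6)


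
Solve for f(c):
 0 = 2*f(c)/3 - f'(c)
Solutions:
 f(c) = C1*exp(2*c/3)


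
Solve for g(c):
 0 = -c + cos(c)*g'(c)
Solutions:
 g(c) = C1 + Integral(c/cos(c), c)


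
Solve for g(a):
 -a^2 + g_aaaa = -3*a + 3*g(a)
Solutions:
 g(a) = C1*exp(-3^(1/4)*a) + C2*exp(3^(1/4)*a) + C3*sin(3^(1/4)*a) + C4*cos(3^(1/4)*a) - a^2/3 + a


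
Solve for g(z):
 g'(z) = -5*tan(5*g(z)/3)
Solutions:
 g(z) = -3*asin(C1*exp(-25*z/3))/5 + 3*pi/5
 g(z) = 3*asin(C1*exp(-25*z/3))/5


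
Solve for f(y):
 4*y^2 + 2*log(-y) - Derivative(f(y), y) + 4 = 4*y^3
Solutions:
 f(y) = C1 - y^4 + 4*y^3/3 + 2*y*log(-y) + 2*y


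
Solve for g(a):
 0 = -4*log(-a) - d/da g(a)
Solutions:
 g(a) = C1 - 4*a*log(-a) + 4*a


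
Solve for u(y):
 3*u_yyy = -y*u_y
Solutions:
 u(y) = C1 + Integral(C2*airyai(-3^(2/3)*y/3) + C3*airybi(-3^(2/3)*y/3), y)


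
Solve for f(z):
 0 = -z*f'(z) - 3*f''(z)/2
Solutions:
 f(z) = C1 + C2*erf(sqrt(3)*z/3)


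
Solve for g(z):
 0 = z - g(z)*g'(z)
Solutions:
 g(z) = -sqrt(C1 + z^2)
 g(z) = sqrt(C1 + z^2)


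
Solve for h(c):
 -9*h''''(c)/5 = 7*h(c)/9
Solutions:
 h(c) = (C1*sin(sqrt(2)*35^(1/4)*c/6) + C2*cos(sqrt(2)*35^(1/4)*c/6))*exp(-sqrt(2)*35^(1/4)*c/6) + (C3*sin(sqrt(2)*35^(1/4)*c/6) + C4*cos(sqrt(2)*35^(1/4)*c/6))*exp(sqrt(2)*35^(1/4)*c/6)


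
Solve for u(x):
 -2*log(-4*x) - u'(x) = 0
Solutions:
 u(x) = C1 - 2*x*log(-x) + 2*x*(1 - 2*log(2))


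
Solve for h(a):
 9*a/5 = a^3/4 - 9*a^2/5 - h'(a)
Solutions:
 h(a) = C1 + a^4/16 - 3*a^3/5 - 9*a^2/10


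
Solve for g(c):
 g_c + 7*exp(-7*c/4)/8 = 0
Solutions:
 g(c) = C1 + exp(-7*c/4)/2


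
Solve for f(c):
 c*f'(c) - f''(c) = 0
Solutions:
 f(c) = C1 + C2*erfi(sqrt(2)*c/2)


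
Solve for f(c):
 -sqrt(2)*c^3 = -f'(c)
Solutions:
 f(c) = C1 + sqrt(2)*c^4/4


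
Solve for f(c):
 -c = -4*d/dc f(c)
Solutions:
 f(c) = C1 + c^2/8


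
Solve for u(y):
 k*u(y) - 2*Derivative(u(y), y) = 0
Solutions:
 u(y) = C1*exp(k*y/2)


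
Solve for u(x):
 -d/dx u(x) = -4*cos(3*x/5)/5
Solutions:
 u(x) = C1 + 4*sin(3*x/5)/3


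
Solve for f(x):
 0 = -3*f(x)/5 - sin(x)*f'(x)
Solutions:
 f(x) = C1*(cos(x) + 1)^(3/10)/(cos(x) - 1)^(3/10)


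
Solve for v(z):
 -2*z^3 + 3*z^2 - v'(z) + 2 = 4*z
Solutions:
 v(z) = C1 - z^4/2 + z^3 - 2*z^2 + 2*z


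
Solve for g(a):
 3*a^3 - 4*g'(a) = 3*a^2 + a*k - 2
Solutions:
 g(a) = C1 + 3*a^4/16 - a^3/4 - a^2*k/8 + a/2


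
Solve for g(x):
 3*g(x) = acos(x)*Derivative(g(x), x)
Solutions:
 g(x) = C1*exp(3*Integral(1/acos(x), x))


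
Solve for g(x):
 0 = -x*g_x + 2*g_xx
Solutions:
 g(x) = C1 + C2*erfi(x/2)


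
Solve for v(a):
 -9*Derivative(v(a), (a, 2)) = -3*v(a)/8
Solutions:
 v(a) = C1*exp(-sqrt(6)*a/12) + C2*exp(sqrt(6)*a/12)


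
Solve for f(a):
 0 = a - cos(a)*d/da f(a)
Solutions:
 f(a) = C1 + Integral(a/cos(a), a)


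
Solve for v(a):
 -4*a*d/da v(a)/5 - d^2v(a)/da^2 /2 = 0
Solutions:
 v(a) = C1 + C2*erf(2*sqrt(5)*a/5)


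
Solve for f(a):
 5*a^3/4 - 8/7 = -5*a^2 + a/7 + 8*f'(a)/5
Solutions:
 f(a) = C1 + 25*a^4/128 + 25*a^3/24 - 5*a^2/112 - 5*a/7


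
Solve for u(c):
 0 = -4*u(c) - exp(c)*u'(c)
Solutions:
 u(c) = C1*exp(4*exp(-c))


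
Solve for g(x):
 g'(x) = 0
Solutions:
 g(x) = C1


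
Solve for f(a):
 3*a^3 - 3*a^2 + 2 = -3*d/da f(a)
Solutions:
 f(a) = C1 - a^4/4 + a^3/3 - 2*a/3


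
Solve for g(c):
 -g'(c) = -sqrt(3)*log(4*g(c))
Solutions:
 -sqrt(3)*Integral(1/(log(_y) + 2*log(2)), (_y, g(c)))/3 = C1 - c


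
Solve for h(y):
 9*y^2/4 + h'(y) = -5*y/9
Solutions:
 h(y) = C1 - 3*y^3/4 - 5*y^2/18


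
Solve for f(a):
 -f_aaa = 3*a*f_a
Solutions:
 f(a) = C1 + Integral(C2*airyai(-3^(1/3)*a) + C3*airybi(-3^(1/3)*a), a)


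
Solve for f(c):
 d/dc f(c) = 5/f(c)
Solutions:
 f(c) = -sqrt(C1 + 10*c)
 f(c) = sqrt(C1 + 10*c)


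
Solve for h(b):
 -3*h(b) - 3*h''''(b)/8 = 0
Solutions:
 h(b) = (C1*sin(2^(1/4)*b) + C2*cos(2^(1/4)*b))*exp(-2^(1/4)*b) + (C3*sin(2^(1/4)*b) + C4*cos(2^(1/4)*b))*exp(2^(1/4)*b)


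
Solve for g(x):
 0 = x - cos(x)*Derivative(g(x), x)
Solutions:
 g(x) = C1 + Integral(x/cos(x), x)


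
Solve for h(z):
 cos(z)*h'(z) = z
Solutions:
 h(z) = C1 + Integral(z/cos(z), z)


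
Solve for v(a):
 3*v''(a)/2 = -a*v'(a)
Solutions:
 v(a) = C1 + C2*erf(sqrt(3)*a/3)


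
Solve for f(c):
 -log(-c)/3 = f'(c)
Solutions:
 f(c) = C1 - c*log(-c)/3 + c/3


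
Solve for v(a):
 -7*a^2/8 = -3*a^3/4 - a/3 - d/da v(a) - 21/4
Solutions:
 v(a) = C1 - 3*a^4/16 + 7*a^3/24 - a^2/6 - 21*a/4


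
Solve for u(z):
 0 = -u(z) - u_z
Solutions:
 u(z) = C1*exp(-z)


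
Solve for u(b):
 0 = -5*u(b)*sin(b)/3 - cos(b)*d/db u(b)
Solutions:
 u(b) = C1*cos(b)^(5/3)


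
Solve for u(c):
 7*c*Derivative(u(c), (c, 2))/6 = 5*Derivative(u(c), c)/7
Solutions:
 u(c) = C1 + C2*c^(79/49)


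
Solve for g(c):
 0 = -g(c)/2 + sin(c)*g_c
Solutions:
 g(c) = C1*(cos(c) - 1)^(1/4)/(cos(c) + 1)^(1/4)


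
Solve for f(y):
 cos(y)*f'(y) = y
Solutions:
 f(y) = C1 + Integral(y/cos(y), y)


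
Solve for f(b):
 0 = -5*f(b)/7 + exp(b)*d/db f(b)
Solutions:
 f(b) = C1*exp(-5*exp(-b)/7)


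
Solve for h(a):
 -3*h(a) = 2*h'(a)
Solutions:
 h(a) = C1*exp(-3*a/2)


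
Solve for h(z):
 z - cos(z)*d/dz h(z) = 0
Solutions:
 h(z) = C1 + Integral(z/cos(z), z)


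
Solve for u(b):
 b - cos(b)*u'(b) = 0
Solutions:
 u(b) = C1 + Integral(b/cos(b), b)


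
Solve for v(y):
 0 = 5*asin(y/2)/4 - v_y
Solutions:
 v(y) = C1 + 5*y*asin(y/2)/4 + 5*sqrt(4 - y^2)/4


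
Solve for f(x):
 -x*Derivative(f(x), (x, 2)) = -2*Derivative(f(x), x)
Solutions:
 f(x) = C1 + C2*x^3


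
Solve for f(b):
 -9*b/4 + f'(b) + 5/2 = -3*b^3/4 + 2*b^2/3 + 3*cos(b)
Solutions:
 f(b) = C1 - 3*b^4/16 + 2*b^3/9 + 9*b^2/8 - 5*b/2 + 3*sin(b)


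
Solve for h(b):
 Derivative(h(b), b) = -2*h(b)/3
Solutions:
 h(b) = C1*exp(-2*b/3)


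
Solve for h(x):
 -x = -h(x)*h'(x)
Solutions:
 h(x) = -sqrt(C1 + x^2)
 h(x) = sqrt(C1 + x^2)


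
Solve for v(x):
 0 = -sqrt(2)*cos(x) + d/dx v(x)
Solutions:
 v(x) = C1 + sqrt(2)*sin(x)


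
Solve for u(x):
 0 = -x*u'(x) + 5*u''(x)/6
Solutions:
 u(x) = C1 + C2*erfi(sqrt(15)*x/5)


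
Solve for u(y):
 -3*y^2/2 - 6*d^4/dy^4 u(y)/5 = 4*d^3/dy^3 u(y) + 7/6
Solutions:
 u(y) = C1 + C2*y + C3*y^2 + C4*exp(-10*y/3) - y^5/160 + 3*y^4/320 - 431*y^3/7200


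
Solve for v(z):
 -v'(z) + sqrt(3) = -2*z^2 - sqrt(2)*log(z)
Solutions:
 v(z) = C1 + 2*z^3/3 + sqrt(2)*z*log(z) - sqrt(2)*z + sqrt(3)*z


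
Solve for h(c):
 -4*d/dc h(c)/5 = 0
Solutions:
 h(c) = C1


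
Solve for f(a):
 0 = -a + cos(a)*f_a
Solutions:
 f(a) = C1 + Integral(a/cos(a), a)


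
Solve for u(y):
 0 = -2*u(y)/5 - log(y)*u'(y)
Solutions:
 u(y) = C1*exp(-2*li(y)/5)


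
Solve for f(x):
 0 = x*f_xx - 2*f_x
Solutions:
 f(x) = C1 + C2*x^3


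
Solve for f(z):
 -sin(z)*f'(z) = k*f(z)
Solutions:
 f(z) = C1*exp(k*(-log(cos(z) - 1) + log(cos(z) + 1))/2)


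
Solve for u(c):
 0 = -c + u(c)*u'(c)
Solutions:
 u(c) = -sqrt(C1 + c^2)
 u(c) = sqrt(C1 + c^2)


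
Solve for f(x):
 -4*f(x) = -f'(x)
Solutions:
 f(x) = C1*exp(4*x)


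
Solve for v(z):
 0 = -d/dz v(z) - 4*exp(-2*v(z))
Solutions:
 v(z) = log(-sqrt(C1 - 8*z))
 v(z) = log(C1 - 8*z)/2


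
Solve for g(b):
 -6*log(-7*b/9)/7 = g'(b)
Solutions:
 g(b) = C1 - 6*b*log(-b)/7 + 6*b*(-log(7) + 1 + 2*log(3))/7


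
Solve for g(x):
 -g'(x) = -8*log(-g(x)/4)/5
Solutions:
 -5*Integral(1/(log(-_y) - 2*log(2)), (_y, g(x)))/8 = C1 - x


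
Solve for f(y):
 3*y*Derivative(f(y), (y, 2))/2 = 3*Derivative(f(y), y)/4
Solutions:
 f(y) = C1 + C2*y^(3/2)


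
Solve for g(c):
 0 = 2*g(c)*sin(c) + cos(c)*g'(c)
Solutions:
 g(c) = C1*cos(c)^2


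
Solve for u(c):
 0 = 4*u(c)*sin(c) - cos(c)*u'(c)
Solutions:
 u(c) = C1/cos(c)^4


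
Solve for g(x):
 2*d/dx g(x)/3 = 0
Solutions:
 g(x) = C1


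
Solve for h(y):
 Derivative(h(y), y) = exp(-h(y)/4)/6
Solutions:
 h(y) = 4*log(C1 + y/24)


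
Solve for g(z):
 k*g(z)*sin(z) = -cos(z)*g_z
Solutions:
 g(z) = C1*exp(k*log(cos(z)))


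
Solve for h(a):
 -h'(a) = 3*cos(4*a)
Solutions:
 h(a) = C1 - 3*sin(4*a)/4


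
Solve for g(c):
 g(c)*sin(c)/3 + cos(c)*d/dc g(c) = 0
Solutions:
 g(c) = C1*cos(c)^(1/3)


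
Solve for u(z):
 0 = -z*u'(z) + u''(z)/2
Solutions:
 u(z) = C1 + C2*erfi(z)


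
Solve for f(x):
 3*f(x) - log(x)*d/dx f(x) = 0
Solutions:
 f(x) = C1*exp(3*li(x))


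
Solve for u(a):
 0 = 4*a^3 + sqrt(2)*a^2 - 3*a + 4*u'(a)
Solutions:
 u(a) = C1 - a^4/4 - sqrt(2)*a^3/12 + 3*a^2/8


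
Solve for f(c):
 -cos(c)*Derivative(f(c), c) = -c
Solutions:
 f(c) = C1 + Integral(c/cos(c), c)


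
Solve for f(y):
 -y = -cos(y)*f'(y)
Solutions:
 f(y) = C1 + Integral(y/cos(y), y)


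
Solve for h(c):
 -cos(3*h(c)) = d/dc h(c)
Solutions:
 h(c) = -asin((C1 + exp(6*c))/(C1 - exp(6*c)))/3 + pi/3
 h(c) = asin((C1 + exp(6*c))/(C1 - exp(6*c)))/3


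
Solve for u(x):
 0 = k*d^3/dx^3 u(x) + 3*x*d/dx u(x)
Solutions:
 u(x) = C1 + Integral(C2*airyai(3^(1/3)*x*(-1/k)^(1/3)) + C3*airybi(3^(1/3)*x*(-1/k)^(1/3)), x)


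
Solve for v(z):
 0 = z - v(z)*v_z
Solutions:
 v(z) = -sqrt(C1 + z^2)
 v(z) = sqrt(C1 + z^2)


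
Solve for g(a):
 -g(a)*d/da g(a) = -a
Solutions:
 g(a) = -sqrt(C1 + a^2)
 g(a) = sqrt(C1 + a^2)


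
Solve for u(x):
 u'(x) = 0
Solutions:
 u(x) = C1


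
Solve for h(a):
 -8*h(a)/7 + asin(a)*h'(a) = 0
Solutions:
 h(a) = C1*exp(8*Integral(1/asin(a), a)/7)


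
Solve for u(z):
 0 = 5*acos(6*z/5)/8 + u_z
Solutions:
 u(z) = C1 - 5*z*acos(6*z/5)/8 + 5*sqrt(25 - 36*z^2)/48


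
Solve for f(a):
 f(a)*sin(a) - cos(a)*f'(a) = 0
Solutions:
 f(a) = C1/cos(a)


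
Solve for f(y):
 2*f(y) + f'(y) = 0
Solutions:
 f(y) = C1*exp(-2*y)


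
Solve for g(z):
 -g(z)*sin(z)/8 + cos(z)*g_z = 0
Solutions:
 g(z) = C1/cos(z)^(1/8)


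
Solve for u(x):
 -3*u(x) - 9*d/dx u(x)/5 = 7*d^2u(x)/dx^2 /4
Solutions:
 u(x) = (C1*sin(4*sqrt(111)*x/35) + C2*cos(4*sqrt(111)*x/35))*exp(-18*x/35)


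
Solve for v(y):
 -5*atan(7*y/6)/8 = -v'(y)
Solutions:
 v(y) = C1 + 5*y*atan(7*y/6)/8 - 15*log(49*y^2 + 36)/56


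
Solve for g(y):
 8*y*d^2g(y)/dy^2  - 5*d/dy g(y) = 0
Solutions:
 g(y) = C1 + C2*y^(13/8)


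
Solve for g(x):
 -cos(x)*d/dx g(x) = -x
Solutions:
 g(x) = C1 + Integral(x/cos(x), x)


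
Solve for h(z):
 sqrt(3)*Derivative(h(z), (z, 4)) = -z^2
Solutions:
 h(z) = C1 + C2*z + C3*z^2 + C4*z^3 - sqrt(3)*z^6/1080


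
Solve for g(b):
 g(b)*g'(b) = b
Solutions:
 g(b) = -sqrt(C1 + b^2)
 g(b) = sqrt(C1 + b^2)


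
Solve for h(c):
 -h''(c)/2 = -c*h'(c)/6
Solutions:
 h(c) = C1 + C2*erfi(sqrt(6)*c/6)


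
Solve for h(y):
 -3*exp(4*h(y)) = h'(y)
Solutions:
 h(y) = log(-I*(1/(C1 + 12*y))^(1/4))
 h(y) = log(I*(1/(C1 + 12*y))^(1/4))
 h(y) = log(-(1/(C1 + 12*y))^(1/4))
 h(y) = log(1/(C1 + 12*y))/4


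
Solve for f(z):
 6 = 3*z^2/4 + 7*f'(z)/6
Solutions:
 f(z) = C1 - 3*z^3/14 + 36*z/7


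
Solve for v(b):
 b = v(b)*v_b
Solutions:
 v(b) = -sqrt(C1 + b^2)
 v(b) = sqrt(C1 + b^2)


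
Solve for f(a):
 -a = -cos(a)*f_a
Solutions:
 f(a) = C1 + Integral(a/cos(a), a)


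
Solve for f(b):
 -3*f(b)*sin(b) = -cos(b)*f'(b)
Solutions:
 f(b) = C1/cos(b)^3


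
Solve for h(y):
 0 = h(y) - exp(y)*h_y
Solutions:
 h(y) = C1*exp(-exp(-y))


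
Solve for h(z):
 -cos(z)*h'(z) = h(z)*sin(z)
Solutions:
 h(z) = C1*cos(z)


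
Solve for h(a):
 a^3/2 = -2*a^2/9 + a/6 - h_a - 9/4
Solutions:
 h(a) = C1 - a^4/8 - 2*a^3/27 + a^2/12 - 9*a/4


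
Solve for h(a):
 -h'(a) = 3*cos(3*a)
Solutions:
 h(a) = C1 - sin(3*a)


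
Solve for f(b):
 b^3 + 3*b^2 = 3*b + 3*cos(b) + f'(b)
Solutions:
 f(b) = C1 + b^4/4 + b^3 - 3*b^2/2 - 3*sin(b)


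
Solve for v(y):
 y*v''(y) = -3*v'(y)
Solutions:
 v(y) = C1 + C2/y^2


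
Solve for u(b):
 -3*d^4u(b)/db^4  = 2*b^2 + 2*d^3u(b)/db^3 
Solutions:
 u(b) = C1 + C2*b + C3*b^2 + C4*exp(-2*b/3) - b^5/60 + b^4/8 - 3*b^3/4


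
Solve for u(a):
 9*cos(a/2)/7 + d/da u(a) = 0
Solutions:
 u(a) = C1 - 18*sin(a/2)/7


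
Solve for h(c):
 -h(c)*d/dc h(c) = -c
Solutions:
 h(c) = -sqrt(C1 + c^2)
 h(c) = sqrt(C1 + c^2)


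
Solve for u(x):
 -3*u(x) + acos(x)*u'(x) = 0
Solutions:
 u(x) = C1*exp(3*Integral(1/acos(x), x))


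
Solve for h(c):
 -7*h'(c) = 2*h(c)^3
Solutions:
 h(c) = -sqrt(14)*sqrt(-1/(C1 - 2*c))/2
 h(c) = sqrt(14)*sqrt(-1/(C1 - 2*c))/2


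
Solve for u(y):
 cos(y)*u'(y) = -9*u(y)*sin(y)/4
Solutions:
 u(y) = C1*cos(y)^(9/4)


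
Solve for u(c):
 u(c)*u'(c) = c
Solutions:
 u(c) = -sqrt(C1 + c^2)
 u(c) = sqrt(C1 + c^2)


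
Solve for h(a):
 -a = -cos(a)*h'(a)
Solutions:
 h(a) = C1 + Integral(a/cos(a), a)


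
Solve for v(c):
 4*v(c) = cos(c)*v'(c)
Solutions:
 v(c) = C1*(sin(c)^2 + 2*sin(c) + 1)/(sin(c)^2 - 2*sin(c) + 1)


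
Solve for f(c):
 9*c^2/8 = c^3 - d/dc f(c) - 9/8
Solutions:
 f(c) = C1 + c^4/4 - 3*c^3/8 - 9*c/8


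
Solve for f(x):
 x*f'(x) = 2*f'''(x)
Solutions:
 f(x) = C1 + Integral(C2*airyai(2^(2/3)*x/2) + C3*airybi(2^(2/3)*x/2), x)


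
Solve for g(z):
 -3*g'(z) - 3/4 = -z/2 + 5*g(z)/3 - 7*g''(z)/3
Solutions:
 g(z) = C1*exp(z*(9 - sqrt(221))/14) + C2*exp(z*(9 + sqrt(221))/14) + 3*z/10 - 99/100


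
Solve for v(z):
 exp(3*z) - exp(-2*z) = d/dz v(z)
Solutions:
 v(z) = C1 + exp(3*z)/3 + exp(-2*z)/2


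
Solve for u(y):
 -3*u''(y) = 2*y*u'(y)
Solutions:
 u(y) = C1 + C2*erf(sqrt(3)*y/3)


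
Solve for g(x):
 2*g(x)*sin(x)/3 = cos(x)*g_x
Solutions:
 g(x) = C1/cos(x)^(2/3)


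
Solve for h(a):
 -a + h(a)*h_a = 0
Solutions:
 h(a) = -sqrt(C1 + a^2)
 h(a) = sqrt(C1 + a^2)


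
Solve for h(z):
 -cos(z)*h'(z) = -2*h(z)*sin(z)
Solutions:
 h(z) = C1/cos(z)^2


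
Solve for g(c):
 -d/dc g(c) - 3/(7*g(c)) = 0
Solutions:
 g(c) = -sqrt(C1 - 42*c)/7
 g(c) = sqrt(C1 - 42*c)/7


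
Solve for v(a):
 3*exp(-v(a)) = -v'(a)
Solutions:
 v(a) = log(C1 - 3*a)


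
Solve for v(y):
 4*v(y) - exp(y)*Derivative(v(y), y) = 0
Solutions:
 v(y) = C1*exp(-4*exp(-y))


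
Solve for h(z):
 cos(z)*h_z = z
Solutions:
 h(z) = C1 + Integral(z/cos(z), z)


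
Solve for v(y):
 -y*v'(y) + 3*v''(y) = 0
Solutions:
 v(y) = C1 + C2*erfi(sqrt(6)*y/6)


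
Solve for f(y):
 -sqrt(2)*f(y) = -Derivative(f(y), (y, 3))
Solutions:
 f(y) = C3*exp(2^(1/6)*y) + (C1*sin(2^(1/6)*sqrt(3)*y/2) + C2*cos(2^(1/6)*sqrt(3)*y/2))*exp(-2^(1/6)*y/2)


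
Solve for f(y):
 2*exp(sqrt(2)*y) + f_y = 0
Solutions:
 f(y) = C1 - sqrt(2)*exp(sqrt(2)*y)


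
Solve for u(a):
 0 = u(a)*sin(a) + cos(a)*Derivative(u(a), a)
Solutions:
 u(a) = C1*cos(a)


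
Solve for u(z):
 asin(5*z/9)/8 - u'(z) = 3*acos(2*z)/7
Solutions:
 u(z) = C1 - 3*z*acos(2*z)/7 + z*asin(5*z/9)/8 + 3*sqrt(1 - 4*z^2)/14 + sqrt(81 - 25*z^2)/40


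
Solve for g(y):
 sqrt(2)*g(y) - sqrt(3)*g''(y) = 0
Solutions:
 g(y) = C1*exp(-2^(1/4)*3^(3/4)*y/3) + C2*exp(2^(1/4)*3^(3/4)*y/3)


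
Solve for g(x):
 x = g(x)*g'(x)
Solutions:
 g(x) = -sqrt(C1 + x^2)
 g(x) = sqrt(C1 + x^2)


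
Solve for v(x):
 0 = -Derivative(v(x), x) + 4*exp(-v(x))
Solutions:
 v(x) = log(C1 + 4*x)


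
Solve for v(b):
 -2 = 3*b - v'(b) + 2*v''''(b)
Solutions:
 v(b) = C1 + C4*exp(2^(2/3)*b/2) + 3*b^2/2 + 2*b + (C2*sin(2^(2/3)*sqrt(3)*b/4) + C3*cos(2^(2/3)*sqrt(3)*b/4))*exp(-2^(2/3)*b/4)


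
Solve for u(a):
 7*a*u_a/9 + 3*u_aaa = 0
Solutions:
 u(a) = C1 + Integral(C2*airyai(-7^(1/3)*a/3) + C3*airybi(-7^(1/3)*a/3), a)
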